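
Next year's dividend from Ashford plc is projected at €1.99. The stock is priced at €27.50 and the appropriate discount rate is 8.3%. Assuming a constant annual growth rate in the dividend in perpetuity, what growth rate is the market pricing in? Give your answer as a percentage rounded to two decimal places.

P = D₁/(r−g) ⇒ g = r − D₁/P = 0.083 − €1.99/€27.50 = 0.010636

1.06%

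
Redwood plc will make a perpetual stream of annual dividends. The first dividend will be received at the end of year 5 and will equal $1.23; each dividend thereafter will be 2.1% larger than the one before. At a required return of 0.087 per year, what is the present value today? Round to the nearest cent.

$13.35

Value at end of year 4: C₁ / (r − g) = $1.23 / (0.087 − 0.021) = $18.6364
Discount to today: PV = $18.6364 / (1 + 0.087)^4 = $18.6364 / 1.396105 = $13.35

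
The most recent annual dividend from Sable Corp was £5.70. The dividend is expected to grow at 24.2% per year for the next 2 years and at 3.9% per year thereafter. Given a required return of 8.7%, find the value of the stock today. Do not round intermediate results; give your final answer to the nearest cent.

£175.03

D_1 = 7.07940
D_2 = 8.79261
Terminal value at year 2: TV = D_2×(1+g_2)/(r−g_2) = 9.13553/0.048 = 190.32347
P_0 = D_1/(1+r)^1 + D_2/(1+r)^2 + TV/(1+r)^2
    = 6.51279 + 7.44147 + 161.07690 = 175.03116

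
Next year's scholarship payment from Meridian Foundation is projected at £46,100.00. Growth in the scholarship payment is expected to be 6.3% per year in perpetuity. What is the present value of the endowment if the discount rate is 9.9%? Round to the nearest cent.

£1280555.56

Growing perpetuity: P = D₁ / (r − g) = £46,100.0000 / (0.099 − 0.063) = £1,280,555.56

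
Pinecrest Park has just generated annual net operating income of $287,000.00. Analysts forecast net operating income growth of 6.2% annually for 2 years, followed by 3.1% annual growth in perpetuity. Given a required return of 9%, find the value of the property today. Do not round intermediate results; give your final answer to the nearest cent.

$5312922.94

D_1 = 304794.00000
D_2 = 323691.22800
Terminal value at year 2: TV = D_2×(1+g_2)/(r−g_2) = 333725.65607/0.059 = 5656367.05200
P_0 = D_1/(1+r)^1 + D_2/(1+r)^2 + TV/(1+r)^2
    = 279627.52294 + 272444.43060 + 4760850.98224 = 5312922.93578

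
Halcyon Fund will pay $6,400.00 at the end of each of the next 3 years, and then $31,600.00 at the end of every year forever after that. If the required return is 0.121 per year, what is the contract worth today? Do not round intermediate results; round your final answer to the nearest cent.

$200734.73

PV of 3-year annuity: $6,400.00 × [1 − (1+0.121)^−3] / 0.121 = 15345.34384
Perpetuity value at year 3: $31,600.00 / 0.121 = 261157.02479
PV of perpetuity: 261157.02479 / (1+0.121)^3 = 185389.38960
Total PV = 15345.34384 + 185389.38960 = 200734.73343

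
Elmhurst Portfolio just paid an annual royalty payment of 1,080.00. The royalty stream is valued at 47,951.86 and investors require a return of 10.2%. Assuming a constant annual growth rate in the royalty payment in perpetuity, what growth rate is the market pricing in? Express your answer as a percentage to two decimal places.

P = D₀(1+g)/(r−g) ⇒ P(r−g) = D₀(1+g) ⇒ g(P+D₀) = P·r − D₀
g = (P·r − D₀)/(P + D₀) = (47,951.86×0.102 − 1,080.00) / (47,951.86 + 1,080.00) = 0.077727

7.77%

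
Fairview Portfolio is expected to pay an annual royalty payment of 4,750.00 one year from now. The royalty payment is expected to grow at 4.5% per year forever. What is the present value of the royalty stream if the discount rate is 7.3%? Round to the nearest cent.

169642.86

Growing perpetuity: P = D₁ / (r − g) = 4,750.0000 / (0.073 − 0.045) = 169,642.86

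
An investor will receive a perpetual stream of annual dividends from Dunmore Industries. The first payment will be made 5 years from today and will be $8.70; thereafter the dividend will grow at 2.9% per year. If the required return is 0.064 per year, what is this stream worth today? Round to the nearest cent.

Value at end of year 4: C₁ / (r − g) = $8.70 / (0.064 − 0.029) = $248.5714
Discount to today: PV = $248.5714 / (1 + 0.064)^4 = $248.5714 / 1.281641 = $193.95

$193.95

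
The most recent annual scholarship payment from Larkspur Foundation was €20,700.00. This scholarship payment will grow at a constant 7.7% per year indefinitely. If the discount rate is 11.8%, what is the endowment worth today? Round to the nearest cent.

D₁ = D₀ × (1 + g) = €20,700.00 × 1.077 = €22,293.9000
Growing perpetuity: P = D₁ / (r − g) = €22,293.9000 / (0.118 − 0.077) = €543,753.66

€543753.66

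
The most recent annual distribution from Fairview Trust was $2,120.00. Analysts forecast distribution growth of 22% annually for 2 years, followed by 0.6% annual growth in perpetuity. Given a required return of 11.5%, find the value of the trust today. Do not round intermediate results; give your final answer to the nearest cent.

D_1 = 2586.40000
D_2 = 3155.40800
Terminal value at year 2: TV = D_2×(1+g_2)/(r−g_2) = 3174.34045/0.109 = 29122.38943
P_0 = D_1/(1+r)^1 + D_2/(1+r)^2 + TV/(1+r)^2
    = 2319.64126 + 2538.08281 + 23424.87436 = 28282.59843

$28282.60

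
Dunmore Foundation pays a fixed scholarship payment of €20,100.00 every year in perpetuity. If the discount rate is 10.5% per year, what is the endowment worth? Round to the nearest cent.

Level perpetuity: PV = C / r = €20,100.00 / 0.105 = €191,428.57

€191428.57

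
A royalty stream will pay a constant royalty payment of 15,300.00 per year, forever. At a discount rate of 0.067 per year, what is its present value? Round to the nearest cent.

Level perpetuity: PV = C / r = 15,300.00 / 0.067 = 228,358.21

228358.21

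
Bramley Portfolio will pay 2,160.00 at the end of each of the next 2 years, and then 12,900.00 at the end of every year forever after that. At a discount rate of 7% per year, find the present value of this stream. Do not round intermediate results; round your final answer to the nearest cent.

164867.60

PV of 2-year annuity: 2,160.00 × [1 − (1+0.07)^−2] / 0.07 = 3905.31924
Perpetuity value at year 2: 12,900.00 / 0.07 = 184285.71429
PV of perpetuity: 184285.71429 / (1+0.07)^2 = 160962.27992
Total PV = 3905.31924 + 160962.27992 = 164867.59917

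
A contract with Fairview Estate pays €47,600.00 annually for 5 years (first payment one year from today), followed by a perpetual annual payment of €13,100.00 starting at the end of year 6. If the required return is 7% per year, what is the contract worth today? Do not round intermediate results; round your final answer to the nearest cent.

€328599.67

PV of 5-year annuity: €47,600.00 × [1 − (1+0.07)^−5] / 0.07 = 195169.39795
Perpetuity value at year 5: €13,100.00 / 0.07 = 187142.85714
PV of perpetuity: 187142.85714 / (1+0.07)^5 = 133430.27073
Total PV = 195169.39795 + 133430.27073 = 328599.66868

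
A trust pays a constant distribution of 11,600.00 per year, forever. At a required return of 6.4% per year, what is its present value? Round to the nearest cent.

181250.00

Level perpetuity: PV = C / r = 11,600.00 / 0.064 = 181,250.00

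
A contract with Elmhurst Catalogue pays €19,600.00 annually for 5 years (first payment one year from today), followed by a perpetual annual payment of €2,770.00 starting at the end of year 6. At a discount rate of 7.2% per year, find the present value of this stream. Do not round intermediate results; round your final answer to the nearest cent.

PV of 5-year annuity: €19,600.00 × [1 − (1+0.072)^−5] / 0.072 = 79935.34426
Perpetuity value at year 5: €2,770.00 / 0.072 = 38472.22222
PV of perpetuity: 38472.22222 / (1+0.072)^5 = 27175.23735
Total PV = 79935.34426 + 27175.23735 = 107110.58160

€107110.58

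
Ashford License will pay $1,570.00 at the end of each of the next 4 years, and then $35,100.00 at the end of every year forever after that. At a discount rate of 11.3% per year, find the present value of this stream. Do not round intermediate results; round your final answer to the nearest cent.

$207257.28

PV of 4-year annuity: $1,570.00 × [1 − (1+0.113)^−4] / 0.113 = 4839.80403
Perpetuity value at year 4: $35,100.00 / 0.113 = 310619.46903
PV of perpetuity: 310619.46903 / (1+0.113)^4 = 202417.48086
Total PV = 4839.80403 + 202417.48086 = 207257.28489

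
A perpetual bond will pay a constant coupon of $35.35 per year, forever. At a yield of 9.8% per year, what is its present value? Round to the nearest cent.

Level perpetuity: PV = C / r = $35.35 / 0.098 = $360.71

$360.71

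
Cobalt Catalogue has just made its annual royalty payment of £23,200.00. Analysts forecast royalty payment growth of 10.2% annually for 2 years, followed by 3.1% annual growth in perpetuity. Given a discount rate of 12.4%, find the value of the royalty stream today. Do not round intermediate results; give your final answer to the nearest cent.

£292272.68

D_1 = 25566.40000
D_2 = 28174.17280
Terminal value at year 2: TV = D_2×(1+g_2)/(r−g_2) = 29047.57216/0.093 = 312339.48556
P_0 = D_1/(1+r)^1 + D_2/(1+r)^2 + TV/(1+r)^2
    = 22745.90747 + 22300.70288 + 247226.07170 = 292272.68205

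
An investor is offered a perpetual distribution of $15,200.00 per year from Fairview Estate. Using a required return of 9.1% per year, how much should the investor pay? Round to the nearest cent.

Level perpetuity: PV = C / r = $15,200.00 / 0.091 = $167,032.97

$167032.97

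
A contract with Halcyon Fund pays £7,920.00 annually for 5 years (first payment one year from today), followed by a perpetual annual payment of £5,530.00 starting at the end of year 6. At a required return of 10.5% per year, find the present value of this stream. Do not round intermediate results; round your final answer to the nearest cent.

PV of 5-year annuity: £7,920.00 × [1 − (1+0.105)^−5] / 0.105 = 29643.43713
Perpetuity value at year 5: £5,530.00 / 0.105 = 52666.66667
PV of perpetuity: 52666.66667 / (1+0.105)^5 = 31968.66069
Total PV = 29643.43713 + 31968.66069 = 61612.09782

£61612.10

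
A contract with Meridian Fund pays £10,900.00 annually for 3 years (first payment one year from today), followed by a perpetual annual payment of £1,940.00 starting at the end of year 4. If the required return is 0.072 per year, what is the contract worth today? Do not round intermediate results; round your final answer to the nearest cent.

PV of 3-year annuity: £10,900.00 × [1 − (1+0.072)^−3] / 0.072 = 28500.84099
Perpetuity value at year 3: £1,940.00 / 0.072 = 26944.44444
PV of perpetuity: 26944.44444 / (1+0.072)^3 = 21871.81770
Total PV = 28500.84099 + 21871.81770 = 50372.65869

£50372.66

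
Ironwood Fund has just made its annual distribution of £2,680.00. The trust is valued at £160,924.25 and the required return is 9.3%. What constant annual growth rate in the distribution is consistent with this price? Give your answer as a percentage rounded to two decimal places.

P = D₀(1+g)/(r−g) ⇒ P(r−g) = D₀(1+g) ⇒ g(P+D₀) = P·r − D₀
g = (P·r − D₀)/(P + D₀) = (£160,924.25×0.093 − £2,680.00) / (£160,924.25 + £2,680.00) = 0.075096

7.51%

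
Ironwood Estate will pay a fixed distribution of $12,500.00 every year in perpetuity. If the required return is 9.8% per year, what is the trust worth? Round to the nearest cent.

$127551.02

Level perpetuity: PV = C / r = $12,500.00 / 0.098 = $127,551.02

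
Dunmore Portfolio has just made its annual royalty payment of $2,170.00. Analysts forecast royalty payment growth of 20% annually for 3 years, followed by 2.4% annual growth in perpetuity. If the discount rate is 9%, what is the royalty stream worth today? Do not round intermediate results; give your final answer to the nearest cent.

$52838.74

D_1 = 2604.00000
D_2 = 3124.80000
D_3 = 3749.76000
Terminal value at year 3: TV = D_3×(1+g_2)/(r−g_2) = 3839.75424/0.066 = 58178.09455
P_0 = D_1/(1+r)^1 + D_2/(1+r)^2 + D_3/(1+r)^3 + TV/(1+r)^3
    = 2388.99083 + 2630.08164 + 2895.50273 + 44924.16351 = 52838.73870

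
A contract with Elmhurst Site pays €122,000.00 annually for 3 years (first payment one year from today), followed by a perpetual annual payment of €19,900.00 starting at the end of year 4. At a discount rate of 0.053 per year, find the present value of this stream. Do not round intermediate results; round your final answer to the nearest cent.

€651959.68

PV of 3-year annuity: €122,000.00 × [1 − (1+0.053)^−3] / 0.053 = 330377.41324
Perpetuity value at year 3: €19,900.00 / 0.053 = 375471.69811
PV of perpetuity: 375471.69811 / (1+0.053)^3 = 321582.26759
Total PV = 330377.41324 + 321582.26759 = 651959.68083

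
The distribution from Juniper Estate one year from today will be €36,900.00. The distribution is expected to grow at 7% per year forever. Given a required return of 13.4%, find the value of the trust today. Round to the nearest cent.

Growing perpetuity: P = D₁ / (r − g) = €36,900.0000 / (0.134 − 0.07) = €576,562.50

€576562.50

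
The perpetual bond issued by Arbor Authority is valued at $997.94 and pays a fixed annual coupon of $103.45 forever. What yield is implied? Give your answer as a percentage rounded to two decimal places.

P = C/r ⇒ r = C/P = $103.45/$997.94 = 0.103664

10.37%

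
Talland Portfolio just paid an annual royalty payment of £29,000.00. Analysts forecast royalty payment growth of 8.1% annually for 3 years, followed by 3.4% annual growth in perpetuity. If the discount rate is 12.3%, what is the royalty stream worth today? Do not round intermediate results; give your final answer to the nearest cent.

D_1 = 31349.00000
D_2 = 33888.26900
D_3 = 36633.21879
Terminal value at year 3: TV = D_3×(1+g_2)/(r−g_2) = 37878.74823/0.089 = 425603.91267
P_0 = D_1/(1+r)^1 + D_2/(1+r)^2 + D_3/(1+r)^3 + TV/(1+r)^3
    = 27915.40516 + 26871.37398 + 25866.38938 + 300515.13057 = 381168.29910

£381168.30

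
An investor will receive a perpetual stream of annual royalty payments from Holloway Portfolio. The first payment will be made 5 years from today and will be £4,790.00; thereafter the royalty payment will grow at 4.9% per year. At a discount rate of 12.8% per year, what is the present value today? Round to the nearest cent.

Value at end of year 4: C₁ / (r − g) = £4,790.00 / (0.128 − 0.049) = £60,632.9114
Discount to today: PV = £60,632.9114 / (1 + 0.128)^4 = £60,632.9114 / 1.618961 = £37,451.74

£37451.74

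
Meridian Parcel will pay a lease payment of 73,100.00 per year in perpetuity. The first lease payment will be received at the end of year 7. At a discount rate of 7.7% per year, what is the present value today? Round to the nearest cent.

Value at end of year 6: C / r = 73,100.00 / 0.077 = 949,350.6494
Discount to today: PV = 949,350.6494 / (1 + 0.077)^6 = 949,350.6494 / 1.560609 = 608,320.47

608320.47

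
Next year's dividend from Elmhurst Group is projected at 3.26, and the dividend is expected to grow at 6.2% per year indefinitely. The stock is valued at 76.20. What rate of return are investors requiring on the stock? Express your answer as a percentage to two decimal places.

10.48%

P = D₁/(r − g) ⇒ r = D₁/P + g = 3.2600/76.20 + 0.062 = 0.042782 + 0.062 = 0.104782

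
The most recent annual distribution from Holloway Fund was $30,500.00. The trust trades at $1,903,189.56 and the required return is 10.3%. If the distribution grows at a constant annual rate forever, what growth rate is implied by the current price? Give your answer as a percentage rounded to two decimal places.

P = D₀(1+g)/(r−g) ⇒ P(r−g) = D₀(1+g) ⇒ g(P+D₀) = P·r − D₀
g = (P·r − D₀)/(P + D₀) = ($1,903,189.56×0.103 − $30,500.00) / ($1,903,189.56 + $30,500.00) = 0.085602

8.56%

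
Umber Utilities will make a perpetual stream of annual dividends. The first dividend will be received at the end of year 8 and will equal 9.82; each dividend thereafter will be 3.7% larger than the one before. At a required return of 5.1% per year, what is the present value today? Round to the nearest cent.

495.18

Value at end of year 7: C₁ / (r − g) = 9.82 / (0.051 − 0.037) = 701.4286
Discount to today: PV = 701.4286 / (1 + 0.051)^7 = 701.4286 / 1.416508 = 495.18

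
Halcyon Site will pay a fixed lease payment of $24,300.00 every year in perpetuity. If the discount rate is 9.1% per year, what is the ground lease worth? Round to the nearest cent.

Level perpetuity: PV = C / r = $24,300.00 / 0.091 = $267,032.97

$267032.97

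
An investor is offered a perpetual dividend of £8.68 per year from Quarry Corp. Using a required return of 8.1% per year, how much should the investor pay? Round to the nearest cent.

Level perpetuity: PV = C / r = £8.68 / 0.081 = £107.16

£107.16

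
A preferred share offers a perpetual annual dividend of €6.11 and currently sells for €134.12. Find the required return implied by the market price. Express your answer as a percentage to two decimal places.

4.56%

P = C/r ⇒ r = C/P = €6.11/€134.12 = 0.045556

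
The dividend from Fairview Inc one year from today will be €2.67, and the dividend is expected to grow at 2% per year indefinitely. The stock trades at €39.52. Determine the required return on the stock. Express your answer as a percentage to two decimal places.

8.76%

P = D₁/(r − g) ⇒ r = D₁/P + g = €2.6700/€39.52 + 0.02 = 0.067561 + 0.02 = 0.087561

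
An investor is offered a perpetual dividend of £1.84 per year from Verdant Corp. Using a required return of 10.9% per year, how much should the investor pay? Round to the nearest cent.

Level perpetuity: PV = C / r = £1.84 / 0.109 = £16.88

£16.88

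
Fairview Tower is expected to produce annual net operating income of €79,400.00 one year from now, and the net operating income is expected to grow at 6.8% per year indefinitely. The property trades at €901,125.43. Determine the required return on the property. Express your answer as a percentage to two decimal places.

15.61%

P = D₁/(r − g) ⇒ r = D₁/P + g = €79,400.0000/€901,125.43 + 0.068 = 0.088112 + 0.068 = 0.156112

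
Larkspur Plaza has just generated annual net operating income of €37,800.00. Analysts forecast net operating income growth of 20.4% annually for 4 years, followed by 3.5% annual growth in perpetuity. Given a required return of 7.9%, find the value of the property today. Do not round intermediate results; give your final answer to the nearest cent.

€1578841.63

D_1 = 45511.20000
D_2 = 54795.48480
D_3 = 65973.76370
D_4 = 79432.41149
Terminal value at year 4: TV = D_4×(1+g_2)/(r−g_2) = 82212.54590/0.044 = 1868466.95218
P_0 = D_1/(1+r)^1 + D_2/(1+r)^2 + D_3/(1+r)^3 + D_4/(1+r)^4 + TV/(1+r)^4
    = 42179.05468 + 47065.41412 + 52517.84856 + 58601.93667 + 1378477.37402 = 1578841.62805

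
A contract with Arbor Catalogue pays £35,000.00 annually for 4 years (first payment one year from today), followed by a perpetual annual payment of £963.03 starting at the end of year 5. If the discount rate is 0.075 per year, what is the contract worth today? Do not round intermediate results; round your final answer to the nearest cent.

PV of 4-year annuity: £35,000.00 × [1 − (1+0.075)^−4] / 0.075 = 117226.41944
Perpetuity value at year 4: £963.03 / 0.075 = 12840.40000
PV of perpetuity: 12840.40000 / (1+0.075)^4 = 9614.89832
Total PV = 117226.41944 + 9614.89832 = 126841.31776

£126841.32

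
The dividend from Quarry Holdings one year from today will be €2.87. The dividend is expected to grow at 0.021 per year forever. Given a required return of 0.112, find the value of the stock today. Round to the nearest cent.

€31.54

Growing perpetuity: P = D₁ / (r − g) = €2.8700 / (0.112 − 0.021) = €31.54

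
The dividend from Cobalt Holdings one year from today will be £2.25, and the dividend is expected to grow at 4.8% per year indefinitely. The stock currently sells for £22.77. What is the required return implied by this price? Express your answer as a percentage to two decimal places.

P = D₁/(r − g) ⇒ r = D₁/P + g = £2.2500/£22.77 + 0.048 = 0.098814 + 0.048 = 0.146814

14.68%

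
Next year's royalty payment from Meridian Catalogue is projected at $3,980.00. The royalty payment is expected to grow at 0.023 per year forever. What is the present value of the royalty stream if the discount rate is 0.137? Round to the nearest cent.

Growing perpetuity: P = D₁ / (r − g) = $3,980.0000 / (0.137 − 0.023) = $34,912.28

$34912.28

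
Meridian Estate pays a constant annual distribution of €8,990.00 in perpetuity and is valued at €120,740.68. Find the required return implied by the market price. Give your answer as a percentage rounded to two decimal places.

P = C/r ⇒ r = C/P = €8,990.00/€120,740.68 = 0.074457

7.45%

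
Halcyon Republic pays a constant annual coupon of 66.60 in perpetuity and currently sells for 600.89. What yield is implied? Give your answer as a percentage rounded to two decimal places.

11.08%

P = C/r ⇒ r = C/P = 66.60/600.89 = 0.110836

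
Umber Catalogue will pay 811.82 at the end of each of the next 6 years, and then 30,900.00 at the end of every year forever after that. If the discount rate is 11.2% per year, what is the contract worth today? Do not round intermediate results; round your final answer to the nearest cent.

149333.70

PV of 6-year annuity: 811.82 × [1 − (1+0.112)^−6] / 0.112 = 3414.73809
Perpetuity value at year 6: 30,900.00 / 0.112 = 275892.85714
PV of perpetuity: 275892.85714 / (1+0.112)^6 = 145918.96256
Total PV = 3414.73809 + 145918.96256 = 149333.70065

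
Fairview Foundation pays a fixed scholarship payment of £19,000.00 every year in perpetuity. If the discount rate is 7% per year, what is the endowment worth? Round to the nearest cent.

Level perpetuity: PV = C / r = £19,000.00 / 0.07 = £271,428.57

£271428.57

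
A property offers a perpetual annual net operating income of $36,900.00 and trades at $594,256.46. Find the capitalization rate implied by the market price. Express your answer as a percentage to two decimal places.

P = C/r ⇒ r = C/P = $36,900.00/$594,256.46 = 0.062094

6.21%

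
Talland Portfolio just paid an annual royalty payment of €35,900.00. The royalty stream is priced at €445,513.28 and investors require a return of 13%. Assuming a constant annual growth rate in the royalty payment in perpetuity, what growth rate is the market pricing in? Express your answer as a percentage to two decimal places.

4.57%

P = D₀(1+g)/(r−g) ⇒ P(r−g) = D₀(1+g) ⇒ g(P+D₀) = P·r − D₀
g = (P·r − D₀)/(P + D₀) = (€445,513.28×0.13 − €35,900.00) / (€445,513.28 + €35,900.00) = 0.045734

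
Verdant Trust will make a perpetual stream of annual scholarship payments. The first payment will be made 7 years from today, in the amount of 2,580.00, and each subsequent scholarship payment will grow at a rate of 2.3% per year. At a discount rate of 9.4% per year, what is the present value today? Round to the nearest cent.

Value at end of year 6: C₁ / (r − g) = 2,580.00 / (0.094 − 0.023) = 36,338.0282
Discount to today: PV = 36,338.0282 / (1 + 0.094)^6 = 36,338.0282 / 1.714368 = 21,196.17

21196.17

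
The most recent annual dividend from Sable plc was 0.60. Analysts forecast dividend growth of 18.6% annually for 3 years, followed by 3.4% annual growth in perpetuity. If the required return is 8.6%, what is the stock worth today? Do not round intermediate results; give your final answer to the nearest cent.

17.69

D_1 = 0.71160
D_2 = 0.84396
D_3 = 1.00093
Terminal value at year 3: TV = D_3×(1+g_2)/(r−g_2) = 1.03497/0.052 = 19.90318
P_0 = D_1/(1+r)^1 + D_2/(1+r)^2 + D_3/(1+r)^3 + TV/(1+r)^3
    = 0.65525 + 0.71558 + 0.78148 + 15.53936 = 17.69167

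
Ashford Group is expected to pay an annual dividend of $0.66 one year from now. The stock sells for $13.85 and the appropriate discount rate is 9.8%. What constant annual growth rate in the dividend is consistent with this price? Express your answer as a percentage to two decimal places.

P = D₁/(r−g) ⇒ g = r − D₁/P = 0.098 − $0.66/$13.85 = 0.050347

5.03%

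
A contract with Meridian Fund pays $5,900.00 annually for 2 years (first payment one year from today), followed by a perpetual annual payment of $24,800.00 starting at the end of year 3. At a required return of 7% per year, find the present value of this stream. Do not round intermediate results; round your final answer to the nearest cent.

$320114.17

PV of 2-year annuity: $5,900.00 × [1 − (1+0.07)^−2] / 0.07 = 10667.30719
Perpetuity value at year 2: $24,800.00 / 0.07 = 354285.71429
PV of perpetuity: 354285.71429 / (1+0.07)^2 = 309446.86373
Total PV = 10667.30719 + 309446.86373 = 320114.17092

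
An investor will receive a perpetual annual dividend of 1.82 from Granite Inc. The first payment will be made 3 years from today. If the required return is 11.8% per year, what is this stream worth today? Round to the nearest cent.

12.34

Value at end of year 2: C / r = 1.82 / 0.118 = 15.4237
Discount to today: PV = 15.4237 / (1 + 0.118)^2 = 15.4237 / 1.249924 = 12.34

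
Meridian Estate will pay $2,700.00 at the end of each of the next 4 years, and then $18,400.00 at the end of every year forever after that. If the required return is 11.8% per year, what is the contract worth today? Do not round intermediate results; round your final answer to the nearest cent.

$108044.25

PV of 4-year annuity: $2,700.00 × [1 − (1+0.118)^−4] / 0.118 = 8235.50725
Perpetuity value at year 4: $18,400.00 / 0.118 = 155932.20339
PV of perpetuity: 155932.20339 / (1+0.118)^4 = 99808.74654
Total PV = 8235.50725 + 99808.74654 = 108044.25380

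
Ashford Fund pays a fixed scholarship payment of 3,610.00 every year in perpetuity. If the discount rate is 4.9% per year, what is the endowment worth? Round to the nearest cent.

Level perpetuity: PV = C / r = 3,610.00 / 0.049 = 73,673.47

73673.47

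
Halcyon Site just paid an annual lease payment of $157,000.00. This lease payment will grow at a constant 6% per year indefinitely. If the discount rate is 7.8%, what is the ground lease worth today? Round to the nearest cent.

$9245555.56

D₁ = D₀ × (1 + g) = $157,000.00 × 1.06 = $166,420.0000
Growing perpetuity: P = D₁ / (r − g) = $166,420.0000 / (0.078 − 0.06) = $9,245,555.56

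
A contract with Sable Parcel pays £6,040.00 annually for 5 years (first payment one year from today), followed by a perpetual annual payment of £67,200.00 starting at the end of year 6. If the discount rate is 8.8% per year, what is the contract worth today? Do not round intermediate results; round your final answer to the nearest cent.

PV of 5-year annuity: £6,040.00 × [1 − (1+0.088)^−5] / 0.088 = 23615.91799
Perpetuity value at year 5: £67,200.00 / 0.088 = 763636.36364
PV of perpetuity: 763636.36364 / (1+0.088)^5 = 500889.72640
Total PV = 23615.91799 + 500889.72640 = 524505.64439

£524505.64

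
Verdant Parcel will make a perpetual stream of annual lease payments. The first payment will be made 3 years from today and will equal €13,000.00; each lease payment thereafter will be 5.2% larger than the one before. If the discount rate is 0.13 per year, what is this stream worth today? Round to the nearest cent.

Value at end of year 2: C₁ / (r − g) = €13,000.00 / (0.13 − 0.052) = €166,666.6667
Discount to today: PV = €166,666.6667 / (1 + 0.13)^2 = €166,666.6667 / 1.276900 = €130,524.45

€130524.45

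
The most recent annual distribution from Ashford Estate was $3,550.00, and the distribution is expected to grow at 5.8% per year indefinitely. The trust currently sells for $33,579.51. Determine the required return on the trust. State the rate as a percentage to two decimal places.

D₁ = $3,550.00 × 1.058 = $3,755.9000
P = D₁/(r − g) ⇒ r = D₁/P + g = $3,755.9000/$33,579.51 + 0.058 = 0.111851 + 0.058 = 0.169851

16.99%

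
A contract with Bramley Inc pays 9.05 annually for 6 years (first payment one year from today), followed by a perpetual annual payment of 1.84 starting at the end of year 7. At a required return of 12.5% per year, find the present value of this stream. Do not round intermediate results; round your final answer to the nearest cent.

PV of 6-year annuity: 9.05 × [1 − (1+0.125)^−6] / 0.125 = 36.68724
Perpetuity value at year 6: 1.84 / 0.125 = 14.72000
PV of perpetuity: 14.72000 / (1+0.125)^6 = 7.26094
Total PV = 36.68724 + 7.26094 = 43.94818

43.95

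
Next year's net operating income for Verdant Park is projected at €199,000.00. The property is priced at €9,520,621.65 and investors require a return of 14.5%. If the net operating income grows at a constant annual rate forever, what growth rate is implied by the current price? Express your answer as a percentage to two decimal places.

12.41%

P = D₁/(r−g) ⇒ g = r − D₁/P = 0.145 − €199,000.00/€9,520,621.65 = 0.124098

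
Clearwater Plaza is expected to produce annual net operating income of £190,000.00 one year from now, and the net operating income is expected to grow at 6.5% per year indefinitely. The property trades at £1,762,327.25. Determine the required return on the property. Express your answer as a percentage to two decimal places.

P = D₁/(r − g) ⇒ r = D₁/P + g = £190,000.0000/£1,762,327.25 + 0.065 = 0.107812 + 0.065 = 0.172812

17.28%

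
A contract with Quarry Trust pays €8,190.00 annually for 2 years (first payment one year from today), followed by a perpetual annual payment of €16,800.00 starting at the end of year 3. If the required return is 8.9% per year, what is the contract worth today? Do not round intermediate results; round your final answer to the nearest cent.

€173597.53

PV of 2-year annuity: €8,190.00 × [1 − (1+0.089)^−2] / 0.089 = 14426.68609
Perpetuity value at year 2: €16,800.00 / 0.089 = 188764.04494
PV of perpetuity: 188764.04494 / (1+0.089)^2 = 159170.84270
Total PV = 14426.68609 + 159170.84270 = 173597.52879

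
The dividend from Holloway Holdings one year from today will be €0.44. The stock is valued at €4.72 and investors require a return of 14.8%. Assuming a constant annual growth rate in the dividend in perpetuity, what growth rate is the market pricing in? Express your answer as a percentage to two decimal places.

5.48%

P = D₁/(r−g) ⇒ g = r − D₁/P = 0.148 − €0.44/€4.72 = 0.054780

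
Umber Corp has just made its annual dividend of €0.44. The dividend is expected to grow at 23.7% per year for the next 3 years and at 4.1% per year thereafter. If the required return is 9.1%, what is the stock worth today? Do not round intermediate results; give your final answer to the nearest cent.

D_1 = 0.54428
D_2 = 0.67327
D_3 = 0.83284
Terminal value at year 3: TV = D_3×(1+g_2)/(r−g_2) = 0.86699/0.05 = 17.33974
P_0 = D_1/(1+r)^1 + D_2/(1+r)^2 + D_3/(1+r)^3 + TV/(1+r)^3
    = 0.49888 + 0.56564 + 0.64134 + 13.35267 = 15.05854

€15.06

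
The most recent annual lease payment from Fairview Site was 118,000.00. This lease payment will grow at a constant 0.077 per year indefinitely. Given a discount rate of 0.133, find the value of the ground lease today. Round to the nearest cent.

2269392.86

D₁ = D₀ × (1 + g) = 118,000.00 × 1.077 = 127,086.0000
Growing perpetuity: P = D₁ / (r − g) = 127,086.0000 / (0.133 − 0.077) = 2,269,392.86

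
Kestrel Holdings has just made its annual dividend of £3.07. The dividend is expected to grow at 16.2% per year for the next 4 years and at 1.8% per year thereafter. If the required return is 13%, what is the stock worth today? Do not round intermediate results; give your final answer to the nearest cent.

D_1 = 3.56734
D_2 = 4.14525
D_3 = 4.81678
D_4 = 5.59710
Terminal value at year 4: TV = D_4×(1+g_2)/(r−g_2) = 5.69785/0.112 = 50.87362
P_0 = D_1/(1+r)^1 + D_2/(1+r)^2 + D_3/(1+r)^3 + D_4/(1+r)^4 + TV/(1+r)^4
    = 3.15694 + 3.24634 + 3.33827 + 3.43280 + 31.20174 = 44.37609

£44.38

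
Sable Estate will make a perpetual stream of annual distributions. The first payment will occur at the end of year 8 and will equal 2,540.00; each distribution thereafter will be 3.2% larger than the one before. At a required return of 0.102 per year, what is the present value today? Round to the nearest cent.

Value at end of year 7: C₁ / (r − g) = 2,540.00 / (0.102 − 0.032) = 36,285.7143
Discount to today: PV = 36,285.7143 / (1 + 0.102)^7 = 36,285.7143 / 1.973655 = 18,385.04

18385.04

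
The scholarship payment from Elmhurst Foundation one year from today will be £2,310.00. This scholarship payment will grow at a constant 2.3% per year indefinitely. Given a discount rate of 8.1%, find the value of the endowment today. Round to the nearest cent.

Growing perpetuity: P = D₁ / (r − g) = £2,310.0000 / (0.081 − 0.023) = £39,827.59

£39827.59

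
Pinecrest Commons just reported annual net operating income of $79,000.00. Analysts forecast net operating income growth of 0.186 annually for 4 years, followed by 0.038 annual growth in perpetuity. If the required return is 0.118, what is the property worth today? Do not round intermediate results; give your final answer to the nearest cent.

D_1 = 93694.00000
D_2 = 111121.08400
D_3 = 131789.60562
D_4 = 156302.47227
Terminal value at year 4: TV = D_4×(1+g_2)/(r−g_2) = 162241.96622/0.08 = 2028024.57770
P_0 = D_1/(1+r)^1 + D_2/(1+r)^2 + D_3/(1+r)^3 + D_4/(1+r)^4 + TV/(1+r)^4
    = 83805.00894 + 88902.27246 + 94309.56631 + 100045.74745 + 1298093.57311 = 1665156.16827

$1665156.17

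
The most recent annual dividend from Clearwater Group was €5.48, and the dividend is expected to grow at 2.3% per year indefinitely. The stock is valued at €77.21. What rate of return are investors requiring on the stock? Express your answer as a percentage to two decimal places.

9.56%

D₁ = €5.48 × 1.023 = €5.6060
P = D₁/(r − g) ⇒ r = D₁/P + g = €5.6060/€77.21 + 0.023 = 0.072608 + 0.023 = 0.095608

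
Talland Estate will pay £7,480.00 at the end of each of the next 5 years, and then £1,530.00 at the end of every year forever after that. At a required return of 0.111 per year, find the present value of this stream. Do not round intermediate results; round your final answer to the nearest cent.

£35719.16

PV of 5-year annuity: £7,480.00 × [1 − (1+0.111)^−5] / 0.111 = 27575.90725
Perpetuity value at year 5: £1,530.00 / 0.111 = 13783.78378
PV of perpetuity: 13783.78378 / (1+0.111)^5 = 8143.25730
Total PV = 27575.90725 + 8143.25730 = 35719.16455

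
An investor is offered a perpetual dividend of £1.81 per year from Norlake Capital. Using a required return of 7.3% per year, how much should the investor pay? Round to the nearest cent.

£24.79

Level perpetuity: PV = C / r = £1.81 / 0.073 = £24.79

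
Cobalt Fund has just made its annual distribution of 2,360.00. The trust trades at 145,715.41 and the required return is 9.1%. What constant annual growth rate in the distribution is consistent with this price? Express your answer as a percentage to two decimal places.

7.36%

P = D₀(1+g)/(r−g) ⇒ P(r−g) = D₀(1+g) ⇒ g(P+D₀) = P·r − D₀
g = (P·r − D₀)/(P + D₀) = (145,715.41×0.091 − 2,360.00) / (145,715.41 + 2,360.00) = 0.073612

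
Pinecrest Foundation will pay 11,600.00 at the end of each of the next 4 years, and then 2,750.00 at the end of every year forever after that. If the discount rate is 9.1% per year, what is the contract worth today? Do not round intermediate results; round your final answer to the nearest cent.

PV of 4-year annuity: 11,600.00 × [1 − (1+0.091)^−4] / 0.091 = 37498.41019
Perpetuity value at year 4: 2,750.00 / 0.091 = 30219.78022
PV of perpetuity: 30219.78022 / (1+0.091)^4 = 21330.07091
Total PV = 37498.41019 + 21330.07091 = 58828.48110

58828.48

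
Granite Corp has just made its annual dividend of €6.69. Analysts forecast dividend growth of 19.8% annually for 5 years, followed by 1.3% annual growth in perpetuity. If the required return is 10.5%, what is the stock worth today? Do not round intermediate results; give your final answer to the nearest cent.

D_1 = 8.01462
D_2 = 9.60151
D_3 = 11.50261
D_4 = 13.78013
D_5 = 16.50860
Terminal value at year 5: TV = D_5×(1+g_2)/(r−g_2) = 16.72321/0.092 = 181.77403
P_0 = D_1/(1+r)^1 + D_2/(1+r)^2 + D_3/(1+r)^3 + D_4/(1+r)^4 + D_5/(1+r)^5 + TV/(1+r)^5
    = 7.25305 + 7.86349 + 8.52530 + 9.24282 + 10.02072 + 110.33681 = 153.24218

€153.24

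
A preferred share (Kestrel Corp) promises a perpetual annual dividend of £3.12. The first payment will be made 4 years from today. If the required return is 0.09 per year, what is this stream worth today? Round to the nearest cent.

Value at end of year 3: C / r = £3.12 / 0.09 = £34.6667
Discount to today: PV = £34.6667 / (1 + 0.09)^3 = £34.6667 / 1.295029 = £26.77

£26.77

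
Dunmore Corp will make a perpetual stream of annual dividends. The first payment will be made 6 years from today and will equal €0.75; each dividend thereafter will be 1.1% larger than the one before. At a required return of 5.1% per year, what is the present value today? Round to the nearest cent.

Value at end of year 5: C₁ / (r − g) = €0.75 / (0.051 − 0.011) = €18.7500
Discount to today: PV = €18.7500 / (1 + 0.051)^5 = €18.7500 / 1.282371 = €14.62

€14.62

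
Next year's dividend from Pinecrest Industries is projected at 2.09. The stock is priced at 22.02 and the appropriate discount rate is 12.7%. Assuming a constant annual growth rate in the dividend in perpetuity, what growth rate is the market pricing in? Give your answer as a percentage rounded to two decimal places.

P = D₁/(r−g) ⇒ g = r − D₁/P = 0.127 − 2.09/22.02 = 0.032086

3.21%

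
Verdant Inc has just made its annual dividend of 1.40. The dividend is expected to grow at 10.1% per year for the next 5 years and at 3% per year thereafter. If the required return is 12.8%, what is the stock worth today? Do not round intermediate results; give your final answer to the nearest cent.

D_1 = 1.54140
D_2 = 1.69708
D_3 = 1.86849
D_4 = 2.05720
D_5 = 2.26498
Terminal value at year 5: TV = D_5×(1+g_2)/(r−g_2) = 2.33293/0.098 = 23.80542
P_0 = D_1/(1+r)^1 + D_2/(1+r)^2 + D_3/(1+r)^3 + D_4/(1+r)^4 + D_5/(1+r)^5 + TV/(1+r)^5
    = 1.36649 + 1.33378 + 1.30186 + 1.27069 + 1.24028 + 13.03558 = 19.54868

19.55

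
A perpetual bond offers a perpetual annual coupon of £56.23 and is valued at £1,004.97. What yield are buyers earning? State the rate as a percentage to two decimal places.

P = C/r ⇒ r = C/P = £56.23/£1,004.97 = 0.055952

5.60%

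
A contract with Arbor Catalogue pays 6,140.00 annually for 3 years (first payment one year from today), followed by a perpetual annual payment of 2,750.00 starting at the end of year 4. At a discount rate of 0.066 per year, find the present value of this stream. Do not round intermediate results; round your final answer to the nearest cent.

50628.52

PV of 3-year annuity: 6,140.00 × [1 − (1+0.066)^−3] / 0.066 = 16231.78820
Perpetuity value at year 3: 2,750.00 / 0.066 = 41666.66667
PV of perpetuity: 41666.66667 / (1+0.066)^3 = 34396.72896
Total PV = 16231.78820 + 34396.72896 = 50628.51715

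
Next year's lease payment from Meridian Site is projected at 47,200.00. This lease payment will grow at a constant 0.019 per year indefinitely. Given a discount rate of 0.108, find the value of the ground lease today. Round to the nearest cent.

530337.08

Growing perpetuity: P = D₁ / (r − g) = 47,200.0000 / (0.108 − 0.019) = 530,337.08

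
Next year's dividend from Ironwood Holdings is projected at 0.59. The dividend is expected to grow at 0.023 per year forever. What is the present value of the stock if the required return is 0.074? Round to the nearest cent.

11.57

Growing perpetuity: P = D₁ / (r − g) = 0.5900 / (0.074 − 0.023) = 11.57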